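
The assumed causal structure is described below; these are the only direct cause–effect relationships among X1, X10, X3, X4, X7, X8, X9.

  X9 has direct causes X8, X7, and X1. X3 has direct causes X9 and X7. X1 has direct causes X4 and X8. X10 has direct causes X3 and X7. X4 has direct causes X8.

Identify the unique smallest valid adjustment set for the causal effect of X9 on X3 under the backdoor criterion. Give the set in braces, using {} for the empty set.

{X7}

Variables eligible for adjustment (non-descendants of X9, excluding X9 and X3): {X1, X4, X7, X8}.
Backdoor paths from X9 to X3:
  P1: X9 <- X7 -> X3
  P2: X9 <- X7 -> X10 <- X3
The empty set is not sufficient: P1 (X9 <- X7 -> X3) has no collider blocking it and no conditioned non-collider, so it is open.
Try {X7}:
  P1: blocked at fork node X7 ∈ conditioning set.
  P2: blocked at fork node X7 ∈ conditioning set.
{X7} contains no descendant of X9 and blocks every backdoor path.
No other singleton works — e.g. {X8} leaves P1 open — so {X7} is the unique smallest valid adjustment set.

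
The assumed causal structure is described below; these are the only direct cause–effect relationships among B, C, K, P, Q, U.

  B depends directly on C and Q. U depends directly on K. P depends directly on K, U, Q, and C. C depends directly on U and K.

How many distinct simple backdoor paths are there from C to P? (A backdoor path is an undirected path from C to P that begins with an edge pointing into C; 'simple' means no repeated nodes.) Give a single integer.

4

A backdoor path from C to P is any simple undirected path whose first edge points into C (i.e. leaves C via a parent).
Parents of C: {K, U}.
Enumerating:
  P1: C <- K -> U -> P
  P2: C <- K -> P
  P3: C <- U <- K -> P
  P4: C <- U -> P
That exhausts the simple backdoor paths. Count: 4.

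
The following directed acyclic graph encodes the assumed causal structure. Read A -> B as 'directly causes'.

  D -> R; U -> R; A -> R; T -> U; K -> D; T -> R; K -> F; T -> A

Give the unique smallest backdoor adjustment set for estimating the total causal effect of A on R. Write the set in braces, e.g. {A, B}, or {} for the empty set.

Variables eligible for adjustment (non-descendants of A, excluding A and R): {D, F, K, T, U}.
Backdoor paths from A to R:
  P1: A <- T -> U -> R
  P2: A <- T -> R
The empty set is not sufficient: P1 (A <- T -> U -> R) has no collider blocking it and no conditioned non-collider, so it is open.
Try {T}:
  P1: blocked at fork node T ∈ conditioning set.
  P2: blocked at fork node T ∈ conditioning set.
{T} contains no descendant of A and blocks every backdoor path.
No other singleton works — e.g. {K} leaves P1 open — so {T} is the unique smallest valid adjustment set.

{T}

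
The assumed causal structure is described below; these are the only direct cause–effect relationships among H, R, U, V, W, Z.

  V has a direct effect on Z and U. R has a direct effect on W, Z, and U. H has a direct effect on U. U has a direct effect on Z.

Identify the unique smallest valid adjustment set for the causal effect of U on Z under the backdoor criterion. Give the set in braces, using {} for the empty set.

{R, V}

Variables eligible for adjustment (non-descendants of U, excluding U and Z): {H, R, V, W}.
Backdoor paths from U to Z:
  P1: U <- V -> Z
  P2: U <- R -> Z
The empty set is not sufficient: P1 (U <- V -> Z) has no collider blocking it and no conditioned non-collider, so it is open.
Try {R, V}:
  P1: blocked at fork node V ∈ conditioning set.
  P2: blocked at fork node R ∈ conditioning set.
{R, V} contains no descendant of U and blocks every backdoor path.
Every element of {R, V} is needed (dropping R leaves P2 open; dropping V leaves P1 open), so no proper subset is valid.
Among all size-2 subsets of the eligible variables, only {R, V} blocks every backdoor path, so it is the unique smallest valid adjustment set.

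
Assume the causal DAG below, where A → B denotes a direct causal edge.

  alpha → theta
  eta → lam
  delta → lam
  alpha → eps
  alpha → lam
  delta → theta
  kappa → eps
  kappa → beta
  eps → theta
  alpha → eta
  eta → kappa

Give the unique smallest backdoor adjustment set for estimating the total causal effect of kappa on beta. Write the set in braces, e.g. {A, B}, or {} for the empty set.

{}

Variables eligible for adjustment (non-descendants of kappa, excluding kappa and beta): {alpha, delta, eta, lam}.
Backdoor paths from kappa to beta:
  (none)
With no backdoor paths the empty set already satisfies the criterion, and it is trivially minimal.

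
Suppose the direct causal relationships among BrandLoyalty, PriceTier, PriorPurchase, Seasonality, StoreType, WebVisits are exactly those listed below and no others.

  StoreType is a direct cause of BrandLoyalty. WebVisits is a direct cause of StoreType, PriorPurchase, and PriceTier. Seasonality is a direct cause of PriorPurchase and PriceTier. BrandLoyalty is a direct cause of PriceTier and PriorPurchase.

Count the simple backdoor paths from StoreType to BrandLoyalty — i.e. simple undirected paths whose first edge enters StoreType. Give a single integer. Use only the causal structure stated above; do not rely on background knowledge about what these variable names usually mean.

A backdoor path from StoreType to BrandLoyalty is any simple undirected path whose first edge points into StoreType (i.e. leaves StoreType via a parent).
Parents of StoreType: {WebVisits}.
Enumerating:
  P1: StoreType <- WebVisits -> PriorPurchase <- Seasonality -> PriceTier <- BrandLoyalty
  P2: StoreType <- WebVisits -> PriorPurchase <- BrandLoyalty
  P3: StoreType <- WebVisits -> PriceTier <- Seasonality -> PriorPurchase <- BrandLoyalty
  P4: StoreType <- WebVisits -> PriceTier <- BrandLoyalty
That exhausts the simple backdoor paths. Count: 4.

4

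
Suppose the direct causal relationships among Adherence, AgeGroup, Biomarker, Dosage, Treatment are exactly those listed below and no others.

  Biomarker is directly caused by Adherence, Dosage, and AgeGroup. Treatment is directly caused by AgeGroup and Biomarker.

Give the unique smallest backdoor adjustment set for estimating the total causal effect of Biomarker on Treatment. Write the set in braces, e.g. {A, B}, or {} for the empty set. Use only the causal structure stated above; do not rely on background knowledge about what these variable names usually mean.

{AgeGroup}

Variables eligible for adjustment (non-descendants of Biomarker, excluding Biomarker and Treatment): {Adherence, AgeGroup, Dosage}.
Backdoor paths from Biomarker to Treatment:
  P1: Biomarker <- AgeGroup -> Treatment
The empty set is not sufficient: P1 (Biomarker <- AgeGroup -> Treatment) has no collider blocking it and no conditioned non-collider, so it is open.
Try {AgeGroup}:
  P1: blocked at fork node AgeGroup ∈ conditioning set.
{AgeGroup} contains no descendant of Biomarker and blocks every backdoor path.
No other singleton works — e.g. {Adherence} leaves P1 open — so {AgeGroup} is the unique smallest valid adjustment set.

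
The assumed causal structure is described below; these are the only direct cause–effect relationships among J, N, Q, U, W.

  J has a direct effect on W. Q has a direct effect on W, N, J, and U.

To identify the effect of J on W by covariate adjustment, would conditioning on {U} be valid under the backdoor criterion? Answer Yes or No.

No

Backdoor paths from J to W (paths whose first edge points into J):
  P1: J <- Q -> W
Condition 1 (no descendant of J in the set): holds — descendants of J are {W}; none are in {U}.
Condition 2 (every backdoor path blocked by {U}):
  P1: open — no interior node is in the conditioning set.
{U} does not satisfy the backdoor criterion.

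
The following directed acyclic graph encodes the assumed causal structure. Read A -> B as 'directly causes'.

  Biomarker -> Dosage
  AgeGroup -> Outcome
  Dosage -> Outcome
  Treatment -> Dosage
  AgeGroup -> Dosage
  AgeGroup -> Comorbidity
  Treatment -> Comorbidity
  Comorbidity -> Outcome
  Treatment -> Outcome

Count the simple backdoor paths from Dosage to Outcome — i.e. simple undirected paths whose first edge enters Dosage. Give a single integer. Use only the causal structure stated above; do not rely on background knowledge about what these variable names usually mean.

A backdoor path from Dosage to Outcome is any simple undirected path whose first edge points into Dosage (i.e. leaves Dosage via a parent).
Parents of Dosage: {AgeGroup, Biomarker, Treatment}.
Enumerating:
  P1: Dosage <- Treatment -> Comorbidity <- AgeGroup -> Outcome
  P2: Dosage <- Treatment -> Comorbidity -> Outcome
  P3: Dosage <- Treatment -> Outcome
  P4: Dosage <- AgeGroup -> Comorbidity <- Treatment -> Outcome
  P5: Dosage <- AgeGroup -> Comorbidity -> Outcome
  P6: Dosage <- AgeGroup -> Outcome
That exhausts the simple backdoor paths. Count: 6.

6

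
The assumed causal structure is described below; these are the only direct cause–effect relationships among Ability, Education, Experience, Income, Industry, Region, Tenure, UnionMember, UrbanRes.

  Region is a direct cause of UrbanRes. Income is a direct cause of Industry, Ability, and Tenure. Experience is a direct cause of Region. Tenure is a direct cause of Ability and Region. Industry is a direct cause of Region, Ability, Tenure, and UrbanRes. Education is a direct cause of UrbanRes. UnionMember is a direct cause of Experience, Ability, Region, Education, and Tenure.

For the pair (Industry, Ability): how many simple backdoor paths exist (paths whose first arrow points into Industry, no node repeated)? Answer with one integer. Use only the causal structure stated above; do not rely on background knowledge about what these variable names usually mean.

A backdoor path from Industry to Ability is any simple undirected path whose first edge points into Industry (i.e. leaves Industry via a parent).
Parents of Industry: {Income}.
Enumerating:
  P1: Industry <- Income -> Tenure <- UnionMember -> Ability
  P2: Industry <- Income -> Tenure -> Region <- UnionMember -> Ability
  P3: Industry <- Income -> Tenure -> Region <- Experience <- UnionMember -> Ability
  P4: Industry <- Income -> Tenure -> Region -> UrbanRes <- Education <- UnionMember -> Ability
  P5: Industry <- Income -> Tenure -> Ability
  P6: Industry <- Income -> Ability
That exhausts the simple backdoor paths. Count: 6.

6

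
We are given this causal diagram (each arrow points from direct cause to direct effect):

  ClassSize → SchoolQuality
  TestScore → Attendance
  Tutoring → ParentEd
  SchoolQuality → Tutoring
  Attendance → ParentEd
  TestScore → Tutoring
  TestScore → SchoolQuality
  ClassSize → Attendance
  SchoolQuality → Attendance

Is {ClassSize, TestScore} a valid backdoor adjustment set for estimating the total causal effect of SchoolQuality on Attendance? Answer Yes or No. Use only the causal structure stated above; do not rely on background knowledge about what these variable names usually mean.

Backdoor paths from SchoolQuality to Attendance (paths whose first edge points into SchoolQuality):
  P1: SchoolQuality <- TestScore -> Tutoring -> ParentEd <- Attendance
  P2: SchoolQuality <- TestScore -> Attendance
  P3: SchoolQuality <- ClassSize -> Attendance
Condition 1 (no descendant of SchoolQuality in the set): holds — descendants of SchoolQuality are {Attendance, ParentEd, Tutoring}; none are in {ClassSize, TestScore}.
Condition 2 (every backdoor path blocked by {ClassSize, TestScore}):
  P1: blocked at fork node TestScore ∈ conditioning set.
  P2: blocked at fork node TestScore ∈ conditioning set.
  P3: blocked at fork node ClassSize ∈ conditioning set.
{ClassSize, TestScore} satisfies the backdoor criterion.

Yes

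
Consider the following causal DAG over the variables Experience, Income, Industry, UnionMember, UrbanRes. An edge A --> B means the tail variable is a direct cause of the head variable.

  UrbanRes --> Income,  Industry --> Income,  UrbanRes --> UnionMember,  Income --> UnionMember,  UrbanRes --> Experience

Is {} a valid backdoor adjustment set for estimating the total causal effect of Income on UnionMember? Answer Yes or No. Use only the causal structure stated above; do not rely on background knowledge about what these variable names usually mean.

No

Backdoor paths from Income to UnionMember (paths whose first edge points into Income):
  P1: Income <- UrbanRes -> UnionMember
Condition 1 (no descendant of Income in the set): holds — descendants of Income are {UnionMember}; none are in {}.
Condition 2 (every backdoor path blocked by {}):
  P1: open — no interior node is in the conditioning set.
{} does not satisfy the backdoor criterion.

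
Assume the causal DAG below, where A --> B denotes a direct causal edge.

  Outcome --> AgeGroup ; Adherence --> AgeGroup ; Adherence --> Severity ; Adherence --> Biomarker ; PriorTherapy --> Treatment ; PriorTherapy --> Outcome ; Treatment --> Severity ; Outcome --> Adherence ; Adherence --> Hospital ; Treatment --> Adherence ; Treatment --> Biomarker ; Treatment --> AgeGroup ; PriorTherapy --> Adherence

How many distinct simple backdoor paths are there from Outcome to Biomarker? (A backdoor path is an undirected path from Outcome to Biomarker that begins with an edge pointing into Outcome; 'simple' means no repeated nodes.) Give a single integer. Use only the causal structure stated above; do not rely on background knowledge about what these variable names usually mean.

8

A backdoor path from Outcome to Biomarker is any simple undirected path whose first edge points into Outcome (i.e. leaves Outcome via a parent).
Parents of Outcome: {PriorTherapy}.
Enumerating:
  P1: Outcome <- PriorTherapy -> Treatment -> Adherence -> Biomarker
  P2: Outcome <- PriorTherapy -> Treatment -> Biomarker
  P3: Outcome <- PriorTherapy -> Treatment -> AgeGroup <- Adherence -> Biomarker
  P4: Outcome <- PriorTherapy -> Treatment -> Severity <- Adherence -> Biomarker
  P5: Outcome <- PriorTherapy -> Adherence <- Treatment -> Biomarker
  P6: Outcome <- PriorTherapy -> Adherence -> Biomarker
  P7: Outcome <- PriorTherapy -> Adherence -> AgeGroup <- Treatment -> Biomarker
  P8: Outcome <- PriorTherapy -> Adherence -> Severity <- Treatment -> Biomarker
That exhausts the simple backdoor paths. Count: 8.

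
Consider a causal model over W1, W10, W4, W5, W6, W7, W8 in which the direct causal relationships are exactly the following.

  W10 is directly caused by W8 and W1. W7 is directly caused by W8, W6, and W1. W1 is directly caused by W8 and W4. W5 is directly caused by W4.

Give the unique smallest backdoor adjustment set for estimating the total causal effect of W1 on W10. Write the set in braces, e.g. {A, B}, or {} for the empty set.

{W8}

Variables eligible for adjustment (non-descendants of W1, excluding W1 and W10): {W4, W5, W6, W8}.
Backdoor paths from W1 to W10:
  P1: W1 <- W8 -> W10
The empty set is not sufficient: P1 (W1 <- W8 -> W10) has no collider blocking it and no conditioned non-collider, so it is open.
Try {W8}:
  P1: blocked at fork node W8 ∈ conditioning set.
{W8} contains no descendant of W1 and blocks every backdoor path.
No other singleton works — e.g. {W4} leaves P1 open — so {W8} is the unique smallest valid adjustment set.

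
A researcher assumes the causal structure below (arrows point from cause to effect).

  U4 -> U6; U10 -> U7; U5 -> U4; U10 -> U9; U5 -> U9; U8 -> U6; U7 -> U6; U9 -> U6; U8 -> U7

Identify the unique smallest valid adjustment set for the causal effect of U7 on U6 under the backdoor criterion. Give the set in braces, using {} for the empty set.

{U10, U8}

Variables eligible for adjustment (non-descendants of U7, excluding U7 and U6): {U10, U4, U5, U8, U9}.
Backdoor paths from U7 to U6:
  P1: U7 <- U10 -> U9 <- U5 -> U4 -> U6
  P2: U7 <- U10 -> U9 -> U6
  P3: U7 <- U8 -> U6
The empty set is not sufficient: P2 (U7 <- U10 -> U9 -> U6) has no collider blocking it and no conditioned non-collider, so it is open.
Try {U10, U8}:
  P1: blocked at fork node U10 ∈ conditioning set.
  P2: blocked at fork node U10 ∈ conditioning set.
  P3: blocked at fork node U8 ∈ conditioning set.
{U10, U8} contains no descendant of U7 and blocks every backdoor path.
Every element of {U10, U8} is needed (dropping U10 leaves P2 open; dropping U8 leaves P3 open), so no proper subset is valid.
Among all size-2 subsets of the eligible variables, only {U10, U8} blocks every backdoor path, so it is the unique smallest valid adjustment set.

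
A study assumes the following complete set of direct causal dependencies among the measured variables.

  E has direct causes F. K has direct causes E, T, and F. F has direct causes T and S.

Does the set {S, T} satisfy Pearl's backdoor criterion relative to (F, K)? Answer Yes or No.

Yes

Backdoor paths from F to K (paths whose first edge points into F):
  P1: F <- T -> K
Condition 1 (no descendant of F in the set): holds — descendants of F are {E, K}; none are in {S, T}.
Condition 2 (every backdoor path blocked by {S, T}):
  P1: blocked at fork node T ∈ conditioning set.
{S, T} satisfies the backdoor criterion.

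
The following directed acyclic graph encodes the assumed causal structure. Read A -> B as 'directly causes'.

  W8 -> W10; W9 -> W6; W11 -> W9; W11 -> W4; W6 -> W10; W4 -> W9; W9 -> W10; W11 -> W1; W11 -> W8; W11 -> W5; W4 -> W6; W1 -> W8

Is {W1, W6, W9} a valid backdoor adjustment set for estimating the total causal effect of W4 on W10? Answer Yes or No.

No

Backdoor paths from W4 to W10 (paths whose first edge points into W4):
  P1: W4 <- W11 -> W9 -> W6 -> W10
  P2: W4 <- W11 -> W9 -> W10
  P3: W4 <- W11 -> W1 -> W8 -> W10
  P4: W4 <- W11 -> W8 -> W10
Condition 1 (no descendant of W4 in the set): FAILS — W6 and W9 are descendants of W4.
Condition 2 (every backdoor path blocked by {W1, W6, W9}):
  P1: blocked at chain node W9 ∈ conditioning set.
  P2: blocked at chain node W9 ∈ conditioning set.
  P3: blocked at chain node W1 ∈ conditioning set.
  P4: open — no interior node is in the conditioning set.
{W1, W6, W9} does not satisfy the backdoor criterion.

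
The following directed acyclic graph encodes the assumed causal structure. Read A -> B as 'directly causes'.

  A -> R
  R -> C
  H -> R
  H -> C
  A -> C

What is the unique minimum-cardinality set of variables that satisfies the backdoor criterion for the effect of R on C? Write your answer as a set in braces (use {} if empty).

Variables eligible for adjustment (non-descendants of R, excluding R and C): {A, H}.
Backdoor paths from R to C:
  P1: R <- A -> C
  P2: R <- H -> C
The empty set is not sufficient: P1 (R <- A -> C) has no collider blocking it and no conditioned non-collider, so it is open.
Try {A, H}:
  P1: blocked at fork node A ∈ conditioning set.
  P2: blocked at fork node H ∈ conditioning set.
{A, H} contains no descendant of R and blocks every backdoor path.
Every element of {A, H} is needed (dropping A leaves P1 open; dropping H leaves P2 open), so no proper subset is valid.
Among all size-2 subsets of the eligible variables, only {A, H} blocks every backdoor path, so it is the unique smallest valid adjustment set.

{A, H}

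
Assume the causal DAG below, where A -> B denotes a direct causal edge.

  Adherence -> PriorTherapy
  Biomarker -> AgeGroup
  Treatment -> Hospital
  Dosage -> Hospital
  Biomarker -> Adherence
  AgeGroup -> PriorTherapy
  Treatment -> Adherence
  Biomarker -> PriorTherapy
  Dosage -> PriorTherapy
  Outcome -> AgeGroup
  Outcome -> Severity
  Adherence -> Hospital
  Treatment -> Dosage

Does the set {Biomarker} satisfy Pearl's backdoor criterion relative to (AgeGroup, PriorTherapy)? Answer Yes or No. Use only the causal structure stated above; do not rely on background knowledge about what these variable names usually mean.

Backdoor paths from AgeGroup to PriorTherapy (paths whose first edge points into AgeGroup):
  P1: AgeGroup <- Biomarker -> Adherence <- Treatment -> Dosage -> PriorTherapy
  P2: AgeGroup <- Biomarker -> Adherence <- Treatment -> Hospital <- Dosage -> PriorTherapy
  P3: AgeGroup <- Biomarker -> Adherence -> Hospital <- Treatment -> Dosage -> PriorTherapy
  P4: AgeGroup <- Biomarker -> Adherence -> Hospital <- Dosage -> PriorTherapy
  P5: AgeGroup <- Biomarker -> Adherence -> PriorTherapy
  P6: AgeGroup <- Biomarker -> PriorTherapy
Condition 1 (no descendant of AgeGroup in the set): holds — descendants of AgeGroup are {PriorTherapy}; none are in {Biomarker}.
Condition 2 (every backdoor path blocked by {Biomarker}):
  P1: blocked at fork node Biomarker ∈ conditioning set.
  P2: blocked at fork node Biomarker ∈ conditioning set.
  P3: blocked at fork node Biomarker ∈ conditioning set.
  P4: blocked at fork node Biomarker ∈ conditioning set.
  P5: blocked at fork node Biomarker ∈ conditioning set.
  P6: blocked at fork node Biomarker ∈ conditioning set.
{Biomarker} satisfies the backdoor criterion.

Yes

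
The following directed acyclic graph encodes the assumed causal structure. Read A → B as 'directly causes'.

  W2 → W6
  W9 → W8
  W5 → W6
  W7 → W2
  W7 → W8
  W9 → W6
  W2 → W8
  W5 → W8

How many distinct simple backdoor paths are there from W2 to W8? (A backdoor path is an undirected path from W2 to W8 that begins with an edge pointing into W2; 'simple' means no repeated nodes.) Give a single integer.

1

A backdoor path from W2 to W8 is any simple undirected path whose first edge points into W2 (i.e. leaves W2 via a parent).
Parents of W2: {W7}.
Enumerating:
  P1: W2 <- W7 -> W8
That exhausts the simple backdoor paths. Count: 1.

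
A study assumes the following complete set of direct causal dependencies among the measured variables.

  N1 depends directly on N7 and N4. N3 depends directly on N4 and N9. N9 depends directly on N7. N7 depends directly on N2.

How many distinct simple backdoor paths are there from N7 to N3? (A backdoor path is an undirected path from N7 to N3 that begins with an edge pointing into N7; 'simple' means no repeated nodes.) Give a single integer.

A backdoor path from N7 to N3 is any simple undirected path whose first edge points into N7 (i.e. leaves N7 via a parent).
Parents of N7: {N2}.
No simple path from any parent of N7 reaches N3 without revisiting N7, so there are no backdoor paths.

0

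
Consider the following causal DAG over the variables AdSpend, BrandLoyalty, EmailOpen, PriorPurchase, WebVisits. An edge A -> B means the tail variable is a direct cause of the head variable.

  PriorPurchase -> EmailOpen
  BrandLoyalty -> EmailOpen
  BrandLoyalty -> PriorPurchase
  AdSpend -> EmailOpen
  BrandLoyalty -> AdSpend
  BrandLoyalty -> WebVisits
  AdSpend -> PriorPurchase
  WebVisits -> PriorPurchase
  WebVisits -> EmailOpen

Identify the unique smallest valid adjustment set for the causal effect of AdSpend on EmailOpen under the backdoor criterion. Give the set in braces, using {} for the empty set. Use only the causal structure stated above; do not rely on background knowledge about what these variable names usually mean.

Variables eligible for adjustment (non-descendants of AdSpend, excluding AdSpend and EmailOpen): {BrandLoyalty, WebVisits}.
Backdoor paths from AdSpend to EmailOpen:
  P1: AdSpend <- BrandLoyalty -> WebVisits -> PriorPurchase -> EmailOpen
  P2: AdSpend <- BrandLoyalty -> WebVisits -> EmailOpen
  P3: AdSpend <- BrandLoyalty -> PriorPurchase <- WebVisits -> EmailOpen
  P4: AdSpend <- BrandLoyalty -> PriorPurchase -> EmailOpen
  P5: AdSpend <- BrandLoyalty -> EmailOpen
The empty set is not sufficient: P1 (AdSpend <- BrandLoyalty -> WebVisits -> PriorPurchase -> EmailOpen) has no collider blocking it and no conditioned non-collider, so it is open.
Try {BrandLoyalty}:
  P1: blocked at fork node BrandLoyalty ∈ conditioning set.
  P2: blocked at fork node BrandLoyalty ∈ conditioning set.
  P3: blocked at fork node BrandLoyalty ∈ conditioning set.
  P4: blocked at fork node BrandLoyalty ∈ conditioning set.
  P5: blocked at fork node BrandLoyalty ∈ conditioning set.
{BrandLoyalty} contains no descendant of AdSpend and blocks every backdoor path.
No other singleton works — e.g. {WebVisits} leaves P4 open — so {BrandLoyalty} is the unique smallest valid adjustment set.

{BrandLoyalty}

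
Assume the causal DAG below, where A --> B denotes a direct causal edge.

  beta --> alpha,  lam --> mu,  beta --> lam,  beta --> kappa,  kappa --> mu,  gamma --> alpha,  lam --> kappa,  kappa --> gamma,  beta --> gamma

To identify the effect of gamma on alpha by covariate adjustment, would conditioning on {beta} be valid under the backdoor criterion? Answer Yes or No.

Yes

Backdoor paths from gamma to alpha (paths whose first edge points into gamma):
  P1: gamma <- beta -> alpha
  P2: gamma <- kappa <- beta -> alpha
  P3: gamma <- kappa <- lam <- beta -> alpha
  P4: gamma <- kappa -> mu <- lam <- beta -> alpha
Condition 1 (no descendant of gamma in the set): holds — descendants of gamma are {alpha}; none are in {beta}.
Condition 2 (every backdoor path blocked by {beta}):
  P1: blocked at fork node beta ∈ conditioning set.
  P2: blocked at fork node beta ∈ conditioning set.
  P3: blocked at fork node beta ∈ conditioning set.
  P4: blocked at collider mu (neither it nor any descendant is in the conditioning set).
{beta} satisfies the backdoor criterion.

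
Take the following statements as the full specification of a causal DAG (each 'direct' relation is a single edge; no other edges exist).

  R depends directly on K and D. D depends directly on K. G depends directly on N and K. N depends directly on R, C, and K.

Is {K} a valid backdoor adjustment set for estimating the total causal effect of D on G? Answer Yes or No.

Yes

Backdoor paths from D to G (paths whose first edge points into D):
  P1: D <- K -> R -> N -> G
  P2: D <- K -> N -> G
  P3: D <- K -> G
Condition 1 (no descendant of D in the set): holds — descendants of D are {G, N, R}; none are in {K}.
Condition 2 (every backdoor path blocked by {K}):
  P1: blocked at fork node K ∈ conditioning set.
  P2: blocked at fork node K ∈ conditioning set.
  P3: blocked at fork node K ∈ conditioning set.
{K} satisfies the backdoor criterion.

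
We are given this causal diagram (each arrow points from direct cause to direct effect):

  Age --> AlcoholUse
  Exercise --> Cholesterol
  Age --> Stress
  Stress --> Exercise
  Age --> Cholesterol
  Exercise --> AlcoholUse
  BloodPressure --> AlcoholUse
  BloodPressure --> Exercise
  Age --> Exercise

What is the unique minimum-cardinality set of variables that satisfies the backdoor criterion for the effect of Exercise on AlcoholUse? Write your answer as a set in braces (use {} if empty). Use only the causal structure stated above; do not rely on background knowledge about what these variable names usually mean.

Variables eligible for adjustment (non-descendants of Exercise, excluding Exercise and AlcoholUse): {Age, BloodPressure, Stress}.
Backdoor paths from Exercise to AlcoholUse:
  P1: Exercise <- Age -> AlcoholUse
  P2: Exercise <- Stress <- Age -> AlcoholUse
  P3: Exercise <- BloodPressure -> AlcoholUse
The empty set is not sufficient: P1 (Exercise <- Age -> AlcoholUse) has no collider blocking it and no conditioned non-collider, so it is open.
Try {Age, BloodPressure}:
  P1: blocked at fork node Age ∈ conditioning set.
  P2: blocked at fork node Age ∈ conditioning set.
  P3: blocked at fork node BloodPressure ∈ conditioning set.
{Age, BloodPressure} contains no descendant of Exercise and blocks every backdoor path.
Every element of {Age, BloodPressure} is needed (dropping Age leaves P1 open; dropping BloodPressure leaves P3 open), so no proper subset is valid.
Among all size-2 subsets of the eligible variables, only {Age, BloodPressure} blocks every backdoor path, so it is the unique smallest valid adjustment set.

{Age, BloodPressure}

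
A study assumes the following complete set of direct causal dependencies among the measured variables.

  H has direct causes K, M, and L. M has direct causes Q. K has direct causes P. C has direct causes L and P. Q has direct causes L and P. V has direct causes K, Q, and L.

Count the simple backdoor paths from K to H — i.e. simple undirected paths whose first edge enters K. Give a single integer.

A backdoor path from K to H is any simple undirected path whose first edge points into K (i.e. leaves K via a parent).
Parents of K: {P}.
Enumerating:
  P1: K <- P -> Q <- L -> H
  P2: K <- P -> Q -> M -> H
  P3: K <- P -> Q -> V <- L -> H
  P4: K <- P -> C <- L -> Q -> M -> H
  P5: K <- P -> C <- L -> V <- Q -> M -> H
  P6: K <- P -> C <- L -> H
That exhausts the simple backdoor paths. Count: 6.

6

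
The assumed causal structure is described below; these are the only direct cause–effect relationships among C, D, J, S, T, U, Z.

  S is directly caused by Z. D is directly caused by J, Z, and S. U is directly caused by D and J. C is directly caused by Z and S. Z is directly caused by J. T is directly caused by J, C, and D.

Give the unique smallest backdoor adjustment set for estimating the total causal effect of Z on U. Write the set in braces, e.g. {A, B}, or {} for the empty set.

Variables eligible for adjustment (non-descendants of Z, excluding Z and U): {J}.
Backdoor paths from Z to U:
  P1: Z <- J -> D -> U
  P2: Z <- J -> U
  P3: Z <- J -> T <- D -> U
  P4: Z <- J -> T <- C <- S -> D -> U
The empty set is not sufficient: P1 (Z <- J -> D -> U) has no collider blocking it and no conditioned non-collider, so it is open.
Try {J}:
  P1: blocked at fork node J ∈ conditioning set.
  P2: blocked at fork node J ∈ conditioning set.
  P3: blocked at fork node J ∈ conditioning set.
  P4: blocked at fork node J ∈ conditioning set.
{J} contains no descendant of Z and blocks every backdoor path.
{J} is the unique smallest valid adjustment set.

{J}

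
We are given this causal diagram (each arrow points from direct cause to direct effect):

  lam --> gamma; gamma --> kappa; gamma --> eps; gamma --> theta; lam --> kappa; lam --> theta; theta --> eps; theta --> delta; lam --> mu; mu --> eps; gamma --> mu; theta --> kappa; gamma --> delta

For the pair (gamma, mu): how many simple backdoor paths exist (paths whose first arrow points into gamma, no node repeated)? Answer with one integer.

A backdoor path from gamma to mu is any simple undirected path whose first edge points into gamma (i.e. leaves gamma via a parent).
Parents of gamma: {lam}.
Enumerating:
  P1: gamma <- lam -> theta -> eps <- mu
  P2: gamma <- lam -> kappa <- theta -> eps <- mu
  P3: gamma <- lam -> mu
That exhausts the simple backdoor paths. Count: 3.

3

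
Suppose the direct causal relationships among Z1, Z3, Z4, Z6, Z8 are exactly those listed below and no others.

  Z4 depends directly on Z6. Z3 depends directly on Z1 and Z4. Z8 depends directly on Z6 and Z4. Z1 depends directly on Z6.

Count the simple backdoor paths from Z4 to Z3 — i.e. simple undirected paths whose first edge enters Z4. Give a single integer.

1

A backdoor path from Z4 to Z3 is any simple undirected path whose first edge points into Z4 (i.e. leaves Z4 via a parent).
Parents of Z4: {Z6}.
Enumerating:
  P1: Z4 <- Z6 -> Z1 -> Z3
That exhausts the simple backdoor paths. Count: 1.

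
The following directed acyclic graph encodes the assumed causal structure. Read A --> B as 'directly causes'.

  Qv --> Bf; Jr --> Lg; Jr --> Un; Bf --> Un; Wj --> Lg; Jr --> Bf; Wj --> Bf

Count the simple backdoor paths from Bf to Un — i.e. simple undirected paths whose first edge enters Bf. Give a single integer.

2

A backdoor path from Bf to Un is any simple undirected path whose first edge points into Bf (i.e. leaves Bf via a parent).
Parents of Bf: {Jr, Qv, Wj}.
Enumerating:
  P1: Bf <- Wj -> Lg <- Jr -> Un
  P2: Bf <- Jr -> Un
That exhausts the simple backdoor paths. Count: 2.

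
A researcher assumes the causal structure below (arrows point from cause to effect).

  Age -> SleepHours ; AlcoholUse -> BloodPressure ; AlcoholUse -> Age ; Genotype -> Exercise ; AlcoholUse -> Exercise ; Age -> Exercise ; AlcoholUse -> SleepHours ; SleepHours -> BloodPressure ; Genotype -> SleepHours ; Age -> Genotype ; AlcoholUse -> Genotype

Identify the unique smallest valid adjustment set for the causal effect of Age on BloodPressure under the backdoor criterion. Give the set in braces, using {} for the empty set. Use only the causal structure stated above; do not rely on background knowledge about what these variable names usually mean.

{AlcoholUse}

Variables eligible for adjustment (non-descendants of Age, excluding Age and BloodPressure): {AlcoholUse}.
Backdoor paths from Age to BloodPressure:
  P1: Age <- AlcoholUse -> Genotype -> SleepHours -> BloodPressure
  P2: Age <- AlcoholUse -> SleepHours -> BloodPressure
  P3: Age <- AlcoholUse -> Exercise <- Genotype -> SleepHours -> BloodPressure
  P4: Age <- AlcoholUse -> BloodPressure
The empty set is not sufficient: P1 (Age <- AlcoholUse -> Genotype -> SleepHours -> BloodPressure) has no collider blocking it and no conditioned non-collider, so it is open.
Try {AlcoholUse}:
  P1: blocked at fork node AlcoholUse ∈ conditioning set.
  P2: blocked at fork node AlcoholUse ∈ conditioning set.
  P3: blocked at fork node AlcoholUse ∈ conditioning set.
  P4: blocked at fork node AlcoholUse ∈ conditioning set.
{AlcoholUse} contains no descendant of Age and blocks every backdoor path.
{AlcoholUse} is the unique smallest valid adjustment set.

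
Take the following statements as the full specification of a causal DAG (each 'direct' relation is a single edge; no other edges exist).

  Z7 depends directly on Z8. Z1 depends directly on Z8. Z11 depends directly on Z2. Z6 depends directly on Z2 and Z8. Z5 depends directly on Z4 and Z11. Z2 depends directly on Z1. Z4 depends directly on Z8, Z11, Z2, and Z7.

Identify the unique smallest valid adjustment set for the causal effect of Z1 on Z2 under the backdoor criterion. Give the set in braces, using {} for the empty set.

{}

Variables eligible for adjustment (non-descendants of Z1, excluding Z1 and Z2): {Z7, Z8}.
Backdoor paths from Z1 to Z2:
  P1: Z1 <- Z8 -> Z7 -> Z4 <- Z2
  P2: Z1 <- Z8 -> Z7 -> Z4 <- Z11 <- Z2
  P3: Z1 <- Z8 -> Z7 -> Z4 -> Z5 <- Z11 <- Z2
  P4: Z1 <- Z8 -> Z4 <- Z2
  P5: Z1 <- Z8 -> Z4 <- Z11 <- Z2
  P6: Z1 <- Z8 -> Z4 -> Z5 <- Z11 <- Z2
  P7: Z1 <- Z8 -> Z6 <- Z2
Each backdoor path contains an unconditioned collider, so every path is already blocked with the empty conditioning set:
  P1: blocked at collider Z4 (neither it nor any descendant is in the conditioning set).
  P2: blocked at collider Z4 (neither it nor any descendant is in the conditioning set).
  P3: blocked at collider Z5 (neither it nor any descendant is in the conditioning set).
  P4: blocked at collider Z4 (neither it nor any descendant is in the conditioning set).
  P5: blocked at collider Z4 (neither it nor any descendant is in the conditioning set).
  P6: blocked at collider Z5 (neither it nor any descendant is in the conditioning set).
  P7: blocked at collider Z6 (neither it nor any descendant is in the conditioning set).
The empty set is therefore the unique smallest valid set.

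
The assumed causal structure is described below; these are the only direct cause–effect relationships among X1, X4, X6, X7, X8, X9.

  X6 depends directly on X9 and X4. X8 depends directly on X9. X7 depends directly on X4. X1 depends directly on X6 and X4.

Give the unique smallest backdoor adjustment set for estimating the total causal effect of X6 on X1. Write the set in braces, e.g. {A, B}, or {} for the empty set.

{X4}

Variables eligible for adjustment (non-descendants of X6, excluding X6 and X1): {X4, X7, X8, X9}.
Backdoor paths from X6 to X1:
  P1: X6 <- X4 -> X1
The empty set is not sufficient: P1 (X6 <- X4 -> X1) has no collider blocking it and no conditioned non-collider, so it is open.
Try {X4}:
  P1: blocked at fork node X4 ∈ conditioning set.
{X4} contains no descendant of X6 and blocks every backdoor path.
No other singleton works — e.g. {X9} leaves P1 open — so {X4} is the unique smallest valid adjustment set.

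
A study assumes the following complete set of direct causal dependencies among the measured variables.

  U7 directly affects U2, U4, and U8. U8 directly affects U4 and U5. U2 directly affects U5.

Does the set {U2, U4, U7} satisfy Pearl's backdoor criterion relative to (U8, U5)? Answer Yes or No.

No

Backdoor paths from U8 to U5 (paths whose first edge points into U8):
  P1: U8 <- U7 -> U2 -> U5
Condition 1 (no descendant of U8 in the set): FAILS — U4 is a descendant of U8.
Condition 2 (every backdoor path blocked by {U2, U4, U7}):
  P1: blocked at fork node U7 ∈ conditioning set.
{U2, U4, U7} does not satisfy the backdoor criterion.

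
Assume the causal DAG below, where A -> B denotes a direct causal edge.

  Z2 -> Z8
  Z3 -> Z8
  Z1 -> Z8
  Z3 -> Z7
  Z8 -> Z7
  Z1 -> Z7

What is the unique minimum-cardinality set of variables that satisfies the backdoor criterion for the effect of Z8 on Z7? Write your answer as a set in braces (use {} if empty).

{Z1, Z3}

Variables eligible for adjustment (non-descendants of Z8, excluding Z8 and Z7): {Z1, Z2, Z3}.
Backdoor paths from Z8 to Z7:
  P1: Z8 <- Z3 -> Z7
  P2: Z8 <- Z1 -> Z7
The empty set is not sufficient: P1 (Z8 <- Z3 -> Z7) has no collider blocking it and no conditioned non-collider, so it is open.
Try {Z1, Z3}:
  P1: blocked at fork node Z3 ∈ conditioning set.
  P2: blocked at fork node Z1 ∈ conditioning set.
{Z1, Z3} contains no descendant of Z8 and blocks every backdoor path.
Every element of {Z1, Z3} is needed (dropping Z1 leaves P2 open; dropping Z3 leaves P1 open), so no proper subset is valid.
Among all size-2 subsets of the eligible variables, only {Z1, Z3} blocks every backdoor path, so it is the unique smallest valid adjustment set.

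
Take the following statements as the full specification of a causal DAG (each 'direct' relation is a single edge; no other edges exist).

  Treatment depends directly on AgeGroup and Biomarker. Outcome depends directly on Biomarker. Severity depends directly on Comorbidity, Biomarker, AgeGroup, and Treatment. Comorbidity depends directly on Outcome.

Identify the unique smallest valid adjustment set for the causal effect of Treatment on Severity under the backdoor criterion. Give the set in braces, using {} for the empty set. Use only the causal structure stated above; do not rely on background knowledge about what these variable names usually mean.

Variables eligible for adjustment (non-descendants of Treatment, excluding Treatment and Severity): {AgeGroup, Biomarker, Comorbidity, Outcome}.
Backdoor paths from Treatment to Severity:
  P1: Treatment <- Biomarker -> Outcome -> Comorbidity -> Severity
  P2: Treatment <- Biomarker -> Severity
  P3: Treatment <- AgeGroup -> Severity
The empty set is not sufficient: P1 (Treatment <- Biomarker -> Outcome -> Comorbidity -> Severity) has no collider blocking it and no conditioned non-collider, so it is open.
Try {AgeGroup, Biomarker}:
  P1: blocked at fork node Biomarker ∈ conditioning set.
  P2: blocked at fork node Biomarker ∈ conditioning set.
  P3: blocked at fork node AgeGroup ∈ conditioning set.
{AgeGroup, Biomarker} contains no descendant of Treatment and blocks every backdoor path.
Every element of {AgeGroup, Biomarker} is needed (dropping AgeGroup leaves P3 open; dropping Biomarker leaves P1 open), so no proper subset is valid.
Among all size-2 subsets of the eligible variables, only {AgeGroup, Biomarker} blocks every backdoor path, so it is the unique smallest valid adjustment set.

{AgeGroup, Biomarker}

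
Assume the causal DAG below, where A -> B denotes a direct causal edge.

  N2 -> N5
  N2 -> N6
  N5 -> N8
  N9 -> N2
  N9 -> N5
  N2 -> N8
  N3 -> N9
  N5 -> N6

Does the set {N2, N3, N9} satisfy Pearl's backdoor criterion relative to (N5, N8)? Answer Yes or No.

Yes

Backdoor paths from N5 to N8 (paths whose first edge points into N5):
  P1: N5 <- N9 -> N2 -> N8
  P2: N5 <- N2 -> N8
Condition 1 (no descendant of N5 in the set): holds — descendants of N5 are {N6, N8}; none are in {N2, N3, N9}.
Condition 2 (every backdoor path blocked by {N2, N3, N9}):
  P1: blocked at fork node N9 ∈ conditioning set.
  P2: blocked at fork node N2 ∈ conditioning set.
{N2, N3, N9} satisfies the backdoor criterion.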